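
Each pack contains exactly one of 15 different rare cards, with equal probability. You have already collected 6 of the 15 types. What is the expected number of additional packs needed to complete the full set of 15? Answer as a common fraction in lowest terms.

7129/168

Starting from 6 distinct types, each trial gives a new one with probability (15−i)/15 when i types are held, so the wait for the next new type is 15/(15−i).
E = 15/9 + 15/8 + 15/7 + 15/6 + 15/5 + 15/4 + 15/3 + 15/2 + 15/1 = 7129/168.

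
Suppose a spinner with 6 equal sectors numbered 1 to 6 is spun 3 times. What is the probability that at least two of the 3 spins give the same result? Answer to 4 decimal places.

0.4444

P(all 3 different) = 6/6 · 5/6 · ··· · 4/6 ≈ 0.5556.
P(at least two equal) = 1 − 0.5556 = 0.4444.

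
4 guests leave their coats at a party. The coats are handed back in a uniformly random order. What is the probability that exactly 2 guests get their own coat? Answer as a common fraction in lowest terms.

Choose which 2 of the 4 are fixed: C(4,2) = 6 ways.
The remaining 2 must have no fixed point: D(2) = 1.
P = 6·1/24 = 1/4.

1/4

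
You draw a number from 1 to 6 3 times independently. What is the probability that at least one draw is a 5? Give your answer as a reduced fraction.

P(no draw is a 5) = (5/6)^3 = 125/216.
P(at least one) = 1 − 125/216 = 91/216.

91/216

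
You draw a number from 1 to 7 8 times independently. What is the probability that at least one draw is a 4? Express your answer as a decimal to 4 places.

0.7086

P(no draw is a 4) = (6/7)^8 ≈ 0.2914.
P(at least one) = 1 − 0.2914 = 0.7086.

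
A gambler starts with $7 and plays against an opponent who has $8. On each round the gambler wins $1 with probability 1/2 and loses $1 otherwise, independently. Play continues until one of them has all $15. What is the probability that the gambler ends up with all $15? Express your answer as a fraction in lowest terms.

With a fair step, P(i) = ½P(i−1) + ½P(i+1) with P(0)=0, P(15)=1 has the linear solution P(i) = i/15.
P(7) = 7/15.

7/15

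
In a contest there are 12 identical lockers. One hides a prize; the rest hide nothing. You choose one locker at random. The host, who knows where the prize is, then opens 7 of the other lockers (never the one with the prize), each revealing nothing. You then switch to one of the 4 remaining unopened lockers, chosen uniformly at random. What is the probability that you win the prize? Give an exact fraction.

Your original locker holds the prize with probability 1/12, so the other 11 collectively hold it with probability 11/12.
The host can always find 7 empty lockers to open, so the reveals don't change that 11/12; it is now spread over the 4 remaining unopened lockers.
P(win by switching) = (11/12) · (1/4) = 11/48.

11/48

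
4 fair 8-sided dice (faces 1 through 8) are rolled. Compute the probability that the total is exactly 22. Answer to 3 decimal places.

0.060

There are 8^4 = 4096 equally likely outcomes.
The number of ordered 4-tuples from {1,…,8} summing to 22 is 246.
P(sum = 22) = 246/4096 = 123/2048 ≈ 0.060.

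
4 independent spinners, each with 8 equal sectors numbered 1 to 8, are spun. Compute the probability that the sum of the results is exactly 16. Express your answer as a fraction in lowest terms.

There are 8^4 = 4096 equally likely outcomes.
The number of ordered 4-tuples from {1,…,8} summing to 16 is 315.
P(sum = 16) = 315/4096.

315/4096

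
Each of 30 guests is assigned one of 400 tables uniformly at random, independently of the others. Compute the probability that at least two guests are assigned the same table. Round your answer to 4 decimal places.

0.6722

It's easier to compute the probability that all 30 are distinct.
P(all distinct) = 400/400 · 399/400 · ··· · 371/400 ≈ 0.3278.
So the probability of at least one match is 1 − 0.3278 = 0.6722.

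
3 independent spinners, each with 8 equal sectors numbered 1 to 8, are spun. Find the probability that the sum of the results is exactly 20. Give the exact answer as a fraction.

There are 8^3 = 512 equally likely outcomes.
The number of ordered 3-tuples from {1,…,8} summing to 20 is 15.
P(sum = 20) = 15/512.

15/512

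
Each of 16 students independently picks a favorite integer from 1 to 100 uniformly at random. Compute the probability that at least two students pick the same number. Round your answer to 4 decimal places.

0.7184

It's easier to compute the probability that all 16 are distinct.
P(all distinct) = 100/100 · 99/100 · ··· · 85/100 ≈ 0.2816.
So the probability of at least one match is 1 − 0.2816 = 0.7184.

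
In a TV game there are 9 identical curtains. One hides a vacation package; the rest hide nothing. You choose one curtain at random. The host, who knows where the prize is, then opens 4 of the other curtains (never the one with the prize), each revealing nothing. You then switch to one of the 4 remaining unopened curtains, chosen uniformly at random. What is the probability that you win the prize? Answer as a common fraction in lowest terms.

2/9

Your original curtain holds the prize with probability 1/9, so the other 8 collectively hold it with probability 8/9.
The host can always find 4 empty curtains to open, so the reveals don't change that 8/9; it is now spread over the 4 remaining unopened curtains.
P(win by switching) = (8/9) · (1/4) = 2/9.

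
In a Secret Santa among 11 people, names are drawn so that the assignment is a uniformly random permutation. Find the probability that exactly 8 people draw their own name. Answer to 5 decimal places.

0.00001

Choose which 8 of the 11 are fixed: C(11,8) = 165 ways.
The remaining 3 must have no fixed point: D(3) = 2.
P = 165·2/39916800 = 1/120960 ≈ 0.00001.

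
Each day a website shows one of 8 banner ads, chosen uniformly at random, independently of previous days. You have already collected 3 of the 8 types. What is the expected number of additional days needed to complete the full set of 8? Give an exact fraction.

274/15

Starting from 3 distinct types, each trial gives a new one with probability (8−i)/8 when i types are held, so the wait for the next new type is 8/(8−i).
E = 8/5 + 8/4 + 8/3 + 8/2 + 8/1 = 274/15.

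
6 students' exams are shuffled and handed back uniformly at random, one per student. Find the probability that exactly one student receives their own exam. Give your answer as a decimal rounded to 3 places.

0.367

Choose which one is fixed: C(6,1) = 6 ways.
The remaining 5 must have no fixed point: D(5) = 44.
P = 6·44/720 = 11/30 ≈ 0.367.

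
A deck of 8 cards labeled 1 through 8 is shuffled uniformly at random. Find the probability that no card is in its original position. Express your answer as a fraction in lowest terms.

2119/5760

This is the derangement probability: permutations of 8 with no fixed point.
D(8) = 8! · (1 − 1/1! + 1/2! − ··· + (−1)^8/8!) = 14833.
P = 14833/40320 = 2119/5760.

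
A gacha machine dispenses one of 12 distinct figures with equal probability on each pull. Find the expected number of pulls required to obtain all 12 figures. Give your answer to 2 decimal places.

37.24

After i distinct types are collected, each trial gives a new one with probability (12−i)/12, so the expected wait for the next new type is 12/(12−i).
E = 12/12 + 12/11 + 12/10 + 12/9 + 12/8 + 12/7 + 12/6 + 12/5 + 12/4 + 12/3 + 12/2 + 12/1 = 86021/2310 ≈ 37.24.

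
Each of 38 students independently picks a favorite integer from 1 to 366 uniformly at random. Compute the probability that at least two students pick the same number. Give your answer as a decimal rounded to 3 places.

0.863

It's easier to compute the probability that all 38 are distinct.
P(all distinct) = 366/366 · 365/366 · ··· · 329/366 ≈ 0.137.
So the probability of at least one match is 1 − 0.137 = 0.863.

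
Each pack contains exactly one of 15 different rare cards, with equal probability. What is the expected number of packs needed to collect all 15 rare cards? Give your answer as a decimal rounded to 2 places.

49.77

After i distinct types are collected, each trial gives a new one with probability (15−i)/15, so the expected wait for the next new type is 15/(15−i).
E = 15/15 + 15/14 + 15/13 + 15/12 + 15/11 + 15/10 + 15/9 + 15/8 + 15/7 + 15/6 + 15/5 + 15/4 + 15/3 + 15/2 + 15/1 = 1195757/24024 ≈ 49.77.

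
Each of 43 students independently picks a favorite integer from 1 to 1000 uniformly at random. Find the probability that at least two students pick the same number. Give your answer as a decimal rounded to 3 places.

0.600

It's easier to compute the probability that all 43 are distinct.
P(all distinct) = 1000/1000 · 999/1000 · ··· · 958/1000 ≈ 0.400.
So the probability of at least one match is 1 − 0.400 = 0.600.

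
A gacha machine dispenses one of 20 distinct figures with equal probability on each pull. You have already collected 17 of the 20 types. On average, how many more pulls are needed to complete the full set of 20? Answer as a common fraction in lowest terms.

Starting from 17 distinct types, each trial gives a new one with probability (20−i)/20 when i types are held, so the wait for the next new type is 20/(20−i).
E = 20/3 + 20/2 + 20/1 = 110/3.

110/3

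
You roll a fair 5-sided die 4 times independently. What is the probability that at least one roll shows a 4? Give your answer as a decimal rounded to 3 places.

0.590

P(no roll shows a 4) = (4/5)^4 ≈ 0.410.
P(at least one) = 1 − 0.410 = 0.590.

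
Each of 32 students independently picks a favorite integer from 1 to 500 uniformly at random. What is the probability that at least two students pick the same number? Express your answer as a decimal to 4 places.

0.6371

It's easier to compute the probability that all 32 are distinct.
P(all distinct) = 500/500 · 499/500 · ··· · 469/500 ≈ 0.3629.
So the probability of at least one match is 1 − 0.3629 = 0.6371.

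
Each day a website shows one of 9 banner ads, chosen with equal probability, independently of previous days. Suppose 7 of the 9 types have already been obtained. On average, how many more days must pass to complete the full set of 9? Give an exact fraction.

Starting from 7 distinct types, each trial gives a new one with probability (9−i)/9 when i types are held, so the wait for the next new type is 9/(9−i).
E = 9/2 + 9/1 = 27/2.

27/2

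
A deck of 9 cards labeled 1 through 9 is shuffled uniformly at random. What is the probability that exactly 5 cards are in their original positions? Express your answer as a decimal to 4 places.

0.0031

Choose which 5 of the 9 are fixed: C(9,5) = 126 ways.
The remaining 4 must have no fixed point: D(4) = 9.
P = 126·9/362880 = 1/320 ≈ 0.0031.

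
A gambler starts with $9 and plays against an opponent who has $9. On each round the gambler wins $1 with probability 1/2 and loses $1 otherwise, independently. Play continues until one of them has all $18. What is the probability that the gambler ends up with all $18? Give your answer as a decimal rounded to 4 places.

0.5000

With a fair step, P(i) = ½P(i−1) + ½P(i+1) with P(0)=0, P(18)=1 has the linear solution P(i) = i/18.
P(9) = 9/18 = 1/2 ≈ 0.5000.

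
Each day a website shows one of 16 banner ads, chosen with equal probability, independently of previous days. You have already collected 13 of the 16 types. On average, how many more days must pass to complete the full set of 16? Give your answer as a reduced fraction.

Starting from 13 distinct types, each trial gives a new one with probability (16−i)/16 when i types are held, so the wait for the next new type is 16/(16−i).
E = 16/3 + 16/2 + 16/1 = 88/3.

88/3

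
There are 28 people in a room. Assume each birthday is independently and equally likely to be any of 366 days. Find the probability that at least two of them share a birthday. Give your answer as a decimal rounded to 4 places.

It's easier to compute the probability that all 28 are distinct.
P(all distinct) = 366/366 · 365/366 · ··· · 339/366 ≈ 0.3466.
So the probability of at least one match is 1 − 0.3466 = 0.6534.

0.6534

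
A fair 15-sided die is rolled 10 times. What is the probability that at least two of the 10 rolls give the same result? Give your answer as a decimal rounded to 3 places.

0.981

P(all 10 different) = 15/15 · 14/15 · ··· · 6/15 ≈ 0.019.
P(at least two equal) = 1 − 0.019 = 0.981.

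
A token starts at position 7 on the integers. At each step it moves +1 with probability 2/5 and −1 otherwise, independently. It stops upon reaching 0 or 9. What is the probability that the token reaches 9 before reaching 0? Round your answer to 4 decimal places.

0.4296

Let r = q/p = (3/5)/(2/5) = 3/2. The recurrence P(i) = p·P(i+1) + q·P(i−1) with P(0)=0, P(9)=1 gives P(i) = (1 − r^i)/(1 − r^9).
P(7) = (1 − (3/2)^7) / (1 − (3/2)^9) = 8236/19171 ≈ 0.4296.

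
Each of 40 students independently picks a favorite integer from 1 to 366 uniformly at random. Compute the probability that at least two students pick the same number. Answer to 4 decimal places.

0.8905

It's easier to compute the probability that all 40 are distinct.
P(all distinct) = 366/366 · 365/366 · ··· · 327/366 ≈ 0.1095.
So the probability of at least one match is 1 − 0.1095 = 0.8905.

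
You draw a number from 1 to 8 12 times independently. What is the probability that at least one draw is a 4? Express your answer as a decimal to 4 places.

P(no draw is a 4) = (7/8)^12 ≈ 0.2014.
P(at least one) = 1 − 0.2014 = 0.7986.

0.7986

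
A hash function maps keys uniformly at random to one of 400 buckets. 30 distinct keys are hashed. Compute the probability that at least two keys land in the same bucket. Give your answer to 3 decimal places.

It's easier to compute the probability that all 30 are distinct.
P(all distinct) = 400/400 · 399/400 · ··· · 371/400 ≈ 0.328.
So the probability of at least one match is 1 − 0.328 = 0.672.

0.672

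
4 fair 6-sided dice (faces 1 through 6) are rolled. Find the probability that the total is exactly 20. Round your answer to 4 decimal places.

There are 6^4 = 1296 equally likely outcomes.
The number of ordered 4-tuples from {1,…,6} summing to 20 is 35.
P(sum = 20) = 35/1296 ≈ 0.0270.

0.0270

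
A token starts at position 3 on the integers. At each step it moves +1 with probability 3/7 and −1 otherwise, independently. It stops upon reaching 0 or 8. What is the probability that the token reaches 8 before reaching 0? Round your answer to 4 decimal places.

Let r = q/p = (4/7)/(3/7) = 4/3. The recurrence P(i) = p·P(i+1) + q·P(i−1) with P(0)=0, P(8)=1 gives P(i) = (1 − r^i)/(1 − r^8).
P(3) = (1 − (4/3)^3) / (1 − (4/3)^8) = 8991/58975 ≈ 0.1525.

0.1525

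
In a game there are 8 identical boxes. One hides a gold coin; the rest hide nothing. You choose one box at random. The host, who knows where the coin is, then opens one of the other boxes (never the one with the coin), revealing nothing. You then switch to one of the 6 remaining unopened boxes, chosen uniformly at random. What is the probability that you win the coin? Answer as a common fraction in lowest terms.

7/48

Your original box holds the coin with probability 1/8, so the other 7 collectively hold it with probability 7/8.
The host can always find an empty box to open, so this doesn't change that 7/8; it is now spread over the 6 remaining unopened boxes.
P(win by switching) = (7/8) · (1/6) = 7/48.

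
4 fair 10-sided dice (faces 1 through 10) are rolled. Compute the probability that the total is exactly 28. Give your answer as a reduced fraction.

83/2000

There are 10^4 = 10000 equally likely outcomes.
The number of ordered 4-tuples from {1,…,10} summing to 28 is 415.
P(sum = 28) = 415/10000 = 83/2000.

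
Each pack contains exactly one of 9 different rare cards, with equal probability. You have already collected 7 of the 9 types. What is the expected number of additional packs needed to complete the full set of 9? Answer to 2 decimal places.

Starting from 7 distinct types, each trial gives a new one with probability (9−i)/9 when i types are held, so the wait for the next new type is 9/(9−i).
E = 9/2 + 9/1 = 27/2 ≈ 13.50.

13.50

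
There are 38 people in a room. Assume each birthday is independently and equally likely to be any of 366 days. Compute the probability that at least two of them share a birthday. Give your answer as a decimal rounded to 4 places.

It's easier to compute the probability that all 38 are distinct.
P(all distinct) = 366/366 · 365/366 · ··· · 329/366 ≈ 0.1367.
So the probability of at least one match is 1 − 0.1367 = 0.8633.

0.8633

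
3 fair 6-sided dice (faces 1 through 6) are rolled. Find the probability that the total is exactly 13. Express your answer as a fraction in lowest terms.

7/72

There are 6^3 = 216 equally likely outcomes.
The number of ordered 3-tuples from {1,…,6} summing to 13 is 21.
P(sum = 13) = 21/216 = 7/72.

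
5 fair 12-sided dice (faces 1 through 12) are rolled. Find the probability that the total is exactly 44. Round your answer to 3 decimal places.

0.018

There are 12^5 = 248832 equally likely outcomes.
The number of ordered 5-tuples from {1,…,12} summing to 44 is 4495.
P(sum = 44) = 4495/248832 ≈ 0.018.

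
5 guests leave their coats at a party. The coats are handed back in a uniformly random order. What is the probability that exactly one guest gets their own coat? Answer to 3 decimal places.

Choose which one is fixed: C(5,1) = 5 ways.
The remaining 4 must have no fixed point: D(4) = 9.
P = 5·9/120 = 3/8 ≈ 0.375.

0.375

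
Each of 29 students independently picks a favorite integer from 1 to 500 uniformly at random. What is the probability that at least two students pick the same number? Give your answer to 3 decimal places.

0.563

It's easier to compute the probability that all 29 are distinct.
P(all distinct) = 500/500 · 499/500 · ··· · 472/500 ≈ 0.437.
So the probability of at least one match is 1 − 0.437 = 0.563.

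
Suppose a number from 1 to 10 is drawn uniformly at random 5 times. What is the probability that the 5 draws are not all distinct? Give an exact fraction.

436/625

P(all 5 different) = 10/10 · 9/10 · ··· · 6/10 = 189/625.
P(at least two equal) = 1 − 189/625 = 436/625.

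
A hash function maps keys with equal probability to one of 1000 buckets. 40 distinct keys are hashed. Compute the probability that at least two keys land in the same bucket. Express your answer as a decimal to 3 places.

It's easier to compute the probability that all 40 are distinct.
P(all distinct) = 1000/1000 · 999/1000 · ··· · 961/1000 ≈ 0.454.
So the probability of at least one match is 1 − 0.454 = 0.546.

0.546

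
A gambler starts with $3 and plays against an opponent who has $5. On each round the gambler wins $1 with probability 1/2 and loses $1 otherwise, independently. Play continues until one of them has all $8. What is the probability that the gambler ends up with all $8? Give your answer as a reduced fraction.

With a fair step, P(i) = ½P(i−1) + ½P(i+1) with P(0)=0, P(8)=1 has the linear solution P(i) = i/8.
P(3) = 3/8.

3/8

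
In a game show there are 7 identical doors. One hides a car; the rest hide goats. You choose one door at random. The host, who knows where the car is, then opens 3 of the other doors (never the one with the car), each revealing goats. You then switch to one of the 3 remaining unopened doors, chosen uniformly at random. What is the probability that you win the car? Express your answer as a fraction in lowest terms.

2/7

Your original door holds the car with probability 1/7, so the other 6 collectively hold it with probability 6/7.
The host can always find 3 empty doors to open, so the reveals don't change that 6/7; it is now spread over the 3 remaining unopened doors.
P(win by switching) = (6/7) · (1/3) = 2/7.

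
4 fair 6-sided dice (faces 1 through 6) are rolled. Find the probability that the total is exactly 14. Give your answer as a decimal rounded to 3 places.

There are 6^4 = 1296 equally likely outcomes.
The number of ordered 4-tuples from {1,…,6} summing to 14 is 146.
P(sum = 14) = 146/1296 = 73/648 ≈ 0.113.

0.113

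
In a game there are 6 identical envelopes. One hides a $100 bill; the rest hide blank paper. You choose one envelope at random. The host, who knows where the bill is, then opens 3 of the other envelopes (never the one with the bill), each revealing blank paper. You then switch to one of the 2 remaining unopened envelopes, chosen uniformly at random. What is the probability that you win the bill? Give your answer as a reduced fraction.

Your original envelope holds the bill with probability 1/6, so the other 5 collectively hold it with probability 5/6.
The host can always find 3 empty envelopes to open, so the reveals don't change that 5/6; it is now spread over the 2 remaining unopened envelopes.
P(win by switching) = (5/6) · (1/2) = 5/12.

5/12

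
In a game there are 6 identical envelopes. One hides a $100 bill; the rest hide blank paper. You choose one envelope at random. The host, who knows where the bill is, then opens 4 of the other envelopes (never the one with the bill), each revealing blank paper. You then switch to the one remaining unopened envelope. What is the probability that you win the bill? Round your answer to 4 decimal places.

Your original envelope holds the bill with probability 1/6, so the other 5 collectively hold it with probability 5/6.
The host can always find 4 empty envelopes to open, so the reveals don't change that 5/6; it is now spread over the 1 remaining unopened envelope.
P(win by switching) = (5/6) · (1/1) = 5/6 ≈ 0.8333.

0.8333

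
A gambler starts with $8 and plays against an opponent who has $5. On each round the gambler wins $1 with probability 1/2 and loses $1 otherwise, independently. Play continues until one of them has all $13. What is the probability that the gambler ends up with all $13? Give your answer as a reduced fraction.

8/13

With a fair step, P(i) = ½P(i−1) + ½P(i+1) with P(0)=0, P(13)=1 has the linear solution P(i) = i/13.
P(8) = 8/13.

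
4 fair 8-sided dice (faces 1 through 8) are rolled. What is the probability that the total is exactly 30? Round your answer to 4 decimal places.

0.0024

There are 8^4 = 4096 equally likely outcomes.
The number of ordered 4-tuples from {1,…,8} summing to 30 is 10.
P(sum = 30) = 10/4096 = 5/2048 ≈ 0.0024.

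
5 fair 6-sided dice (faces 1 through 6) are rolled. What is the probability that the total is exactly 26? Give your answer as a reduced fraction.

There are 6^5 = 7776 equally likely outcomes.
The number of ordered 5-tuples from {1,…,6} summing to 26 is 70.
P(sum = 26) = 70/7776 = 35/3888.

35/3888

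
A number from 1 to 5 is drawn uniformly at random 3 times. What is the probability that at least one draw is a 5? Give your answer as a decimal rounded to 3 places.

P(no draw is a 5) = (4/5)^3 ≈ 0.512.
P(at least one) = 1 − 0.512 = 0.488.

0.488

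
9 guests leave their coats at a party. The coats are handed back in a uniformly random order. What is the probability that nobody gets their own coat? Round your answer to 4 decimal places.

0.3679

This is the derangement probability: permutations of 9 with no fixed point.
D(9) = 9! · (1 − 1/1! + 1/2! − ··· + (−1)^9/9!) = 133496.
P = 133496/362880 = 16687/45360 ≈ 0.3679.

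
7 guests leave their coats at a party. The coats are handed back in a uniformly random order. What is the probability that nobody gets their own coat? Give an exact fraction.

This is the derangement probability: permutations of 7 with no fixed point.
D(7) = 7! · (1 − 1/1! + 1/2! − ··· + (−1)^7/7!) = 1854.
P = 1854/5040 = 103/280.

103/280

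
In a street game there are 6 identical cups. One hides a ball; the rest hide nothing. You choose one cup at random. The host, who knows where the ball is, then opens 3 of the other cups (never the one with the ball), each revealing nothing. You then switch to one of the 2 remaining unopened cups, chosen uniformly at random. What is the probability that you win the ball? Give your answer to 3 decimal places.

0.417

Your original cup holds the ball with probability 1/6, so the other 5 collectively hold it with probability 5/6.
The host can always find 3 empty cups to open, so the reveals don't change that 5/6; it is now spread over the 2 remaining unopened cups.
P(win by switching) = (5/6) · (1/2) = 5/12 ≈ 0.417.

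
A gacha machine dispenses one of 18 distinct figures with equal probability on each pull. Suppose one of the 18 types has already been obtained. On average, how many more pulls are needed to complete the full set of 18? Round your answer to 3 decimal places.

61.912

Starting from 1 distinct type, each trial gives a new one with probability (18−i)/18 when i types are held, so the wait for the next new type is 18/(18−i).
E = 18/17 + 18/16 + 18/15 + 18/14 + 18/13 + 18/12 + 18/11 + 18/10 + 18/9 + 18/8 + 18/7 + 18/6 + 18/5 + 18/4 + 18/3 + 18/2 + 18/1 = 42142223/680680 ≈ 61.912.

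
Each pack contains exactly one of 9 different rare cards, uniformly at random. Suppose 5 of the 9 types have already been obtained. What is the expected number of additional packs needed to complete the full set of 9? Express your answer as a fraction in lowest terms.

Starting from 5 distinct types, each trial gives a new one with probability (9−i)/9 when i types are held, so the wait for the next new type is 9/(9−i).
E = 9/4 + 9/3 + 9/2 + 9/1 = 75/4.

75/4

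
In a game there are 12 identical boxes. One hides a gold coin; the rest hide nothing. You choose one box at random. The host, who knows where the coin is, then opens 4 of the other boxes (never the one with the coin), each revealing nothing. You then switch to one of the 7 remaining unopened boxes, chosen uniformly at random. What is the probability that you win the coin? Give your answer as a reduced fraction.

11/84

Your original box holds the coin with probability 1/12, so the other 11 collectively hold it with probability 11/12.
The host can always find 4 empty boxes to open, so the reveals don't change that 11/12; it is now spread over the 7 remaining unopened boxes.
P(win by switching) = (11/12) · (1/7) = 11/84.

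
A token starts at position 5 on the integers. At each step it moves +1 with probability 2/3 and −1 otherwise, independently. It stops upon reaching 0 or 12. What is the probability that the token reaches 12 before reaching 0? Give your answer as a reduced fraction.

3968/4095

Let r = q/p = (1/3)/(2/3) = 1/2. The recurrence P(i) = p·P(i+1) + q·P(i−1) with P(0)=0, P(12)=1 gives P(i) = (1 − r^i)/(1 − r^12).
P(5) = (1 − (1/2)^5) / (1 − (1/2)^12) = 3968/4095.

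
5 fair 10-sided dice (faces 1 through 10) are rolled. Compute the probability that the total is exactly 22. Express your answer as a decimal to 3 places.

0.043

There are 10^5 = 100000 equally likely outcomes.
The number of ordered 5-tuples from {1,…,10} summing to 22 is 4335.
P(sum = 22) = 4335/100000 = 867/20000 ≈ 0.043.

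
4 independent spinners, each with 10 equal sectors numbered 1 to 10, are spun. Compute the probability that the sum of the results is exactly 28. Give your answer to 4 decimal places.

0.0415

There are 10^4 = 10000 equally likely outcomes.
The number of ordered 4-tuples from {1,…,10} summing to 28 is 415.
P(sum = 28) = 415/10000 = 83/2000 ≈ 0.0415.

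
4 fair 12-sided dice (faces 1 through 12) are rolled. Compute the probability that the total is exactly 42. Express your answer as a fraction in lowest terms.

7/1728

There are 12^4 = 20736 equally likely outcomes.
The number of ordered 4-tuples from {1,…,12} summing to 42 is 84.
P(sum = 42) = 84/20736 = 7/1728.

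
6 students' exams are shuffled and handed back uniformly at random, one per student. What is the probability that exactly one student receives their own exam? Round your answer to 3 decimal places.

0.367

Choose which one is fixed: C(6,1) = 6 ways.
The remaining 5 must have no fixed point: D(5) = 44.
P = 6·44/720 = 11/30 ≈ 0.367.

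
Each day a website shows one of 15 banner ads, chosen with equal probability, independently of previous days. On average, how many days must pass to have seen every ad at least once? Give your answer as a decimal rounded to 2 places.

49.77

After i distinct types are collected, each trial gives a new one with probability (15−i)/15, so the expected wait for the next new type is 15/(15−i).
E = 15/15 + 15/14 + 15/13 + 15/12 + 15/11 + 15/10 + 15/9 + 15/8 + 15/7 + 15/6 + 15/5 + 15/4 + 15/3 + 15/2 + 15/1 = 1195757/24024 ≈ 49.77.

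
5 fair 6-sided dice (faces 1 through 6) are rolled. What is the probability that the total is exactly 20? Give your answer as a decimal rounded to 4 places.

0.0837

There are 6^5 = 7776 equally likely outcomes.
The number of ordered 5-tuples from {1,…,6} summing to 20 is 651.
P(sum = 20) = 651/7776 = 217/2592 ≈ 0.0837.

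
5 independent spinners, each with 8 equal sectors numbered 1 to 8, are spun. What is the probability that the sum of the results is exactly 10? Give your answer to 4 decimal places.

0.0038

There are 8^5 = 32768 equally likely outcomes.
The number of ordered 5-tuples from {1,…,8} summing to 10 is 126.
P(sum = 10) = 126/32768 = 63/16384 ≈ 0.0038.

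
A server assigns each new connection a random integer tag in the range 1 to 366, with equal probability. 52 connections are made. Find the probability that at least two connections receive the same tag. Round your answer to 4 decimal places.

0.9778

It's easier to compute the probability that all 52 are distinct.
P(all distinct) = 366/366 · 365/366 · ··· · 315/366 ≈ 0.0222.
So the probability of at least one match is 1 − 0.0222 = 0.9778.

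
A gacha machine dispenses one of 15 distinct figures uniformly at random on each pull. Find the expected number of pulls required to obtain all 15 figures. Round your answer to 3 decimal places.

After i distinct types are collected, each trial gives a new one with probability (15−i)/15, so the expected wait for the next new type is 15/(15−i).
E = 15/15 + 15/14 + 15/13 + 15/12 + 15/11 + 15/10 + 15/9 + 15/8 + 15/7 + 15/6 + 15/5 + 15/4 + 15/3 + 15/2 + 15/1 = 1195757/24024 ≈ 49.773.

49.773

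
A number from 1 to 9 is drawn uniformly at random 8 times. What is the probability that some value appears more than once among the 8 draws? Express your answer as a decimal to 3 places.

P(all 8 different) = 9/9 · 8/9 · ··· · 2/9 ≈ 0.008.
P(at least two equal) = 1 − 0.008 = 0.992.

0.992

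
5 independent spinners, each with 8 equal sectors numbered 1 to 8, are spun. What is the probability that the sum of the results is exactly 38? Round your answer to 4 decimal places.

0.0005

There are 8^5 = 32768 equally likely outcomes.
The number of ordered 5-tuples from {1,…,8} summing to 38 is 15.
P(sum = 38) = 15/32768 ≈ 0.0005.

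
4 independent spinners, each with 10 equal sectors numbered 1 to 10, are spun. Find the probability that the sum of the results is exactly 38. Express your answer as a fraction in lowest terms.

There are 10^4 = 10000 equally likely outcomes.
The number of ordered 4-tuples from {1,…,10} summing to 38 is 10.
P(sum = 38) = 10/10000 = 1/1000.

1/1000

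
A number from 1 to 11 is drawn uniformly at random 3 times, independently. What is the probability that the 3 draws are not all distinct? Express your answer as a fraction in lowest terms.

P(all 3 different) = 11/11 · 10/11 · ··· · 9/11 = 90/121.
P(at least two equal) = 1 − 90/121 = 31/121.

31/121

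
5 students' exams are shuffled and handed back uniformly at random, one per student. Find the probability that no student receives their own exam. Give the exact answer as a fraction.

11/30

This is the derangement probability: permutations of 5 with no fixed point.
D(5) = 5! · (1 − 1/1! + 1/2! − ··· + (−1)^5/5!) = 44.
P = 44/120 = 11/30.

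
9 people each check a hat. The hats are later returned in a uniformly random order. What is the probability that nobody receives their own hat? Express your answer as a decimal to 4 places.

0.3679

This is the derangement probability: permutations of 9 with no fixed point.
D(9) = 9! · (1 − 1/1! + 1/2! − ··· + (−1)^9/9!) = 133496.
P = 133496/362880 = 16687/45360 ≈ 0.3679.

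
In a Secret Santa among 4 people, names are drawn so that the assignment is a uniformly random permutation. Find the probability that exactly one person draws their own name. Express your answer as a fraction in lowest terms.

1/3

Choose which one is fixed: C(4,1) = 4 ways.
The remaining 3 must have no fixed point: D(3) = 2.
P = 4·2/24 = 1/3.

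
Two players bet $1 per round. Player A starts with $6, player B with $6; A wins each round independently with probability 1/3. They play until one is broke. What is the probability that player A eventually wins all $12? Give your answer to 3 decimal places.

0.015

Let r = q/p = (2/3)/(1/3) = 2. The recurrence P(i) = p·P(i+1) + q·P(i−1) with P(0)=0, P(12)=1 gives P(i) = (1 − r^i)/(1 − r^12).
P(6) = (1 − (2)^6) / (1 − (2)^12) = 1/65 ≈ 0.015.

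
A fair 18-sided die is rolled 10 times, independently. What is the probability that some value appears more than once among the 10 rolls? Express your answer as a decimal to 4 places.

0.9555

P(all 10 different) = 18/18 · 17/18 · ··· · 9/18 ≈ 0.0445.
P(at least two equal) = 1 − 0.0445 = 0.9555.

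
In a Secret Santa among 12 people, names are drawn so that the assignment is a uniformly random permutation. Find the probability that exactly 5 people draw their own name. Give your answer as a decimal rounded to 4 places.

0.0031

Choose which 5 of the 12 are fixed: C(12,5) = 792 ways.
The remaining 7 must have no fixed point: D(7) = 1854.
P = 792·1854/479001600 = 103/33600 ≈ 0.0031.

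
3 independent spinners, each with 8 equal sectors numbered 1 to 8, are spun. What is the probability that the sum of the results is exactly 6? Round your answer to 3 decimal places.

0.020

There are 8^3 = 512 equally likely outcomes.
The number of ordered 3-tuples from {1,…,8} summing to 6 is 10.
P(sum = 6) = 10/512 = 5/256 ≈ 0.020.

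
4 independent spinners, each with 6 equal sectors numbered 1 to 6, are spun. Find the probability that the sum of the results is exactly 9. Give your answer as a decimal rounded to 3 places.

There are 6^4 = 1296 equally likely outcomes.
The number of ordered 4-tuples from {1,…,6} summing to 9 is 56.
P(sum = 9) = 56/1296 = 7/162 ≈ 0.043.

0.043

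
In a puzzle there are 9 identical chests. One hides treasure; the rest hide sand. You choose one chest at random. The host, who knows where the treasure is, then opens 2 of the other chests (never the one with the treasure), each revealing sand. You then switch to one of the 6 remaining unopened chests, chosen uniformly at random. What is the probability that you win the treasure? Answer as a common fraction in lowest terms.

4/27

Your original chest holds the treasure with probability 1/9, so the other 8 collectively hold it with probability 8/9.
The host can always find 2 empty chests to open, so the reveals don't change that 8/9; it is now spread over the 6 remaining unopened chests.
P(win by switching) = (8/9) · (1/6) = 4/27.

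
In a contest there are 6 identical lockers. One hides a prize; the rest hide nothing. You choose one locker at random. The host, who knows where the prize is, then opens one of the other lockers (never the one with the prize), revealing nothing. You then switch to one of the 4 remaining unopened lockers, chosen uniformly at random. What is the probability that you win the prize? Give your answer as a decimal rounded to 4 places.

0.2083

Your original locker holds the prize with probability 1/6, so the other 5 collectively hold it with probability 5/6.
The host can always find an empty locker to open, so this doesn't change that 5/6; it is now spread over the 4 remaining unopened lockers.
P(win by switching) = (5/6) · (1/4) = 5/24 ≈ 0.2083.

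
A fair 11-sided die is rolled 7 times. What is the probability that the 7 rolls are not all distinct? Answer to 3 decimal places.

P(all 7 different) = 11/11 · 10/11 · ··· · 5/11 ≈ 0.085.
P(at least two equal) = 1 − 0.085 = 0.915.

0.915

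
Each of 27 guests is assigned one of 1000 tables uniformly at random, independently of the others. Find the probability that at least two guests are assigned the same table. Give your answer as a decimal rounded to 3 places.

It's easier to compute the probability that all 27 are distinct.
P(all distinct) = 1000/1000 · 999/1000 · ··· · 974/1000 ≈ 0.702.
So the probability of at least one match is 1 − 0.702 = 0.298.

0.298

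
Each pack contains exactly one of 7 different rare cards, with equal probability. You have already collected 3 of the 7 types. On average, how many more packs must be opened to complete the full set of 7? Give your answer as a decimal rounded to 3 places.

14.583

Starting from 3 distinct types, each trial gives a new one with probability (7−i)/7 when i types are held, so the wait for the next new type is 7/(7−i).
E = 7/4 + 7/3 + 7/2 + 7/1 = 175/12 ≈ 14.583.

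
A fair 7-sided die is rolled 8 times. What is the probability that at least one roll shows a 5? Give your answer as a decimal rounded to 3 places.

P(no roll shows a 5) = (6/7)^8 ≈ 0.291.
P(at least one) = 1 − 0.291 = 0.709.

0.709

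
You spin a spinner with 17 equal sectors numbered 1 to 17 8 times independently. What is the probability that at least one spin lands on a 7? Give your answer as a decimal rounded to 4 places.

0.3843

P(no spin lands on a 7) = (16/17)^8 ≈ 0.6157.
P(at least one) = 1 − 0.6157 = 0.3843.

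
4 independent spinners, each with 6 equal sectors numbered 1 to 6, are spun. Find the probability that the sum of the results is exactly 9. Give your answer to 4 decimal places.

0.0432

There are 6^4 = 1296 equally likely outcomes.
The number of ordered 4-tuples from {1,…,6} summing to 9 is 56.
P(sum = 9) = 56/1296 = 7/162 ≈ 0.0432.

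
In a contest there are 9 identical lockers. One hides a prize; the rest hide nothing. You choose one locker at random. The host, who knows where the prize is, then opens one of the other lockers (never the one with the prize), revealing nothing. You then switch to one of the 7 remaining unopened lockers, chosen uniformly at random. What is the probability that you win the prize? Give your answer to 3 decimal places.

0.127

Your original locker holds the prize with probability 1/9, so the other 8 collectively hold it with probability 8/9.
The host can always find an empty locker to open, so this doesn't change that 8/9; it is now spread over the 7 remaining unopened lockers.
P(win by switching) = (8/9) · (1/7) = 8/63 ≈ 0.127.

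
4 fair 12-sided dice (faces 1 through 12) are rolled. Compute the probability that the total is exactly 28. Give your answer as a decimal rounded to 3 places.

0.054

There are 12^4 = 20736 equally likely outcomes.
The number of ordered 4-tuples from {1,…,12} summing to 28 is 1111.
P(sum = 28) = 1111/20736 ≈ 0.054.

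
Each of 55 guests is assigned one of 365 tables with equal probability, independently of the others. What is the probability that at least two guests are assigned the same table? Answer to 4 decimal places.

0.9863

It's easier to compute the probability that all 55 are distinct.
P(all distinct) = 365/365 · 364/365 · ··· · 311/365 ≈ 0.0137.
So the probability of at least one match is 1 − 0.0137 = 0.9863.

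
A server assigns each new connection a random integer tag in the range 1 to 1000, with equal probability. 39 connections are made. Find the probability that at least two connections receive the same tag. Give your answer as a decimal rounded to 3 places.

0.528

It's easier to compute the probability that all 39 are distinct.
P(all distinct) = 1000/1000 · 999/1000 · ··· · 962/1000 ≈ 0.472.
So the probability of at least one match is 1 − 0.472 = 0.528.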